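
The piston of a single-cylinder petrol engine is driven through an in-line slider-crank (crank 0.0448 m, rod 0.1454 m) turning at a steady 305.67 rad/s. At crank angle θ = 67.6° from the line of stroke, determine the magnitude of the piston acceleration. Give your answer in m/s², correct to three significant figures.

658

ω = 305.7 rad/s
x(θ) = r cosθ + √(L² − r² sin²θ); with ω constant, a = ω²·d²x/dθ².
d²x/dθ² = −r cosθ − r²(cos2θ)/√u − r⁴ sin²2θ/(4u^{3/2}),  u = L² − r² sin²θ = 0.0194256 m².
Substituting r = 0.0448 m, L = 0.1454 m, θ = 67.6°: d²x/dθ² = -0.0070387 m.
a = ω²·d²x/dθ² = (305.7)²·(-0.0070387) = -657.65 m/s²;  |a| = 657.65 m/s².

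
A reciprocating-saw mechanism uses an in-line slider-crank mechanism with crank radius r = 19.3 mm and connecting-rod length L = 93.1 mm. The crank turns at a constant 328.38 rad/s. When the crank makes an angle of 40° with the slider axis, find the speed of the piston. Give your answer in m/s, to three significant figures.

4.73

ω = 328.4 rad/s
For an in-line slider-crank, x = r cosθ + √(L² − r² sin²θ), so v = −rω sinθ·[1 + r cosθ/√(L² − r² sin²θ)].
With r = 0.0193 m, L = 0.0931 m, θ = 40°: √(L² − r² sin²θ) = 0.09227 m.
v = −0.0193·328.4·0.64279·[1 + 0.0193·0.76604/0.09227] = -4.7266 m/s.
|v| = 4.7266 m/s.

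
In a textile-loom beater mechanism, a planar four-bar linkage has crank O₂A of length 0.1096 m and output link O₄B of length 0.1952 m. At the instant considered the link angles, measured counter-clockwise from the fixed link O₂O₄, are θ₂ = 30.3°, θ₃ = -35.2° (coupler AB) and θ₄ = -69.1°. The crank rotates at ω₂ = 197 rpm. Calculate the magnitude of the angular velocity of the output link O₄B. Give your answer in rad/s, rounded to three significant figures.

18.9

ω₂ = 20.63 rad/s (from 197 rpm).
Differentiating the loop-closure r₂e^{iθ₂}+r₃e^{iθ₃}=r₁+r₄e^{iθ₄} gives r₂ω₂e^{iθ₂}+r₃ω₃e^{iθ₃}=r₄ω₄e^{iθ₄}.
Eliminating the other unknown: ω₄ = r₂ω₂ sin(θ₂−θ₃) / [r₄ sin(θ₄−θ₃)].
Numerator sine = +0.90996; denominator sine = -0.55775.
Result = 0.1096·20.63·(+0.90996) / (0.1952·(-0.55775)) = -18.898 rad/s; magnitude 18.898 rad/s.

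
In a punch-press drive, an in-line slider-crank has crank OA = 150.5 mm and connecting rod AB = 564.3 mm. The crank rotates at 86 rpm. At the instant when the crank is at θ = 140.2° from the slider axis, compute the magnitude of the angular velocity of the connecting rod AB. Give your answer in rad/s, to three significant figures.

1.87

ω = 9.006 rad/s (converted from 86 rpm).
The rod makes angle φ with the slider axis where L sinφ = r sinθ; differentiating, L cosφ·φ̇ = r ω cosθ.
L cosφ = √(L² − r² sin²θ) = 0.55602 m.
|ω_rod| = r ω |cosθ| / √(L² − r² sin²θ) = 0.1505·9.006·0.76828/0.55602 = 1.8728 rad/s.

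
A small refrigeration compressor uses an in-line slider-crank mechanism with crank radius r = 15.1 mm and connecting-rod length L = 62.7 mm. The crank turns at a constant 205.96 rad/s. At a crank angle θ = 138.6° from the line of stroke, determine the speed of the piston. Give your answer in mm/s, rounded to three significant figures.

ω = 206 rad/s
For an in-line slider-crank, x = r cosθ + √(L² − r² sin²θ), so v = −rω sinθ·[1 + r cosθ/√(L² − r² sin²θ)].
With r = 0.0151 m, L = 0.0627 m, θ = 138.6°: √(L² − r² sin²θ) = 0.0619 m.
v = −0.0151·206·0.66131·[1 + 0.0151·-0.75011/0.0619] = -1.6803 m/s.
|v| = 1.6803 m/s = 1680.3 mm/s.

1680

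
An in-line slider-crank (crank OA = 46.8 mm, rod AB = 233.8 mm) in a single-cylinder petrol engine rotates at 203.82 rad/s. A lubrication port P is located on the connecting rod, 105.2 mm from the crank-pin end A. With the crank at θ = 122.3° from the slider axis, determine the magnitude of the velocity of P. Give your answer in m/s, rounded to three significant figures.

8.17

ω = 203.8 rad/s.  Crank-pin speed |V_A| = rω = 9.5388 m/s, perpendicular to OA.
Rod angle: sinφ = −(r/L) sinθ ⇒ φ = -9.741°; ω_rod = −rω cosθ/√(L²−r²sin²θ) = +22.12 rad/s.
V_P = V_A + ω_rod × AP, with AP = 0.1052 m along the rod.
Components: V_Px = −rω sinθ − a·ω_rod·sinφ = -7.669 m/s;  V_Py = rω cosθ + a·ω_rod·cosφ = -2.8036 m/s.
|V_P| = √(V_Px² + V_Py²) = 8.1654 m/s.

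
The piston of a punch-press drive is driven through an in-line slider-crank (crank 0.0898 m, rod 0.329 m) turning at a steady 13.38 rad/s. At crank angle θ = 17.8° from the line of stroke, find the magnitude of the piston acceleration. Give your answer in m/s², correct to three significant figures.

18.9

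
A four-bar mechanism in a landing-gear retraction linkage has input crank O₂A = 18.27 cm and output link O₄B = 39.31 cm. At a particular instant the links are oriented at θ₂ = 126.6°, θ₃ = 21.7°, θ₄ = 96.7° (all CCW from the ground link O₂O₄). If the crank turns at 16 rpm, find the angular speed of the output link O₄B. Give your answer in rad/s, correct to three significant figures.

0.779

ω₂ = 1.676 rad/s (from 16 rpm).
Differentiating the loop-closure r₂e^{iθ₂}+r₃e^{iθ₃}=r₁+r₄e^{iθ₄} gives r₂ω₂e^{iθ₂}+r₃ω₃e^{iθ₃}=r₄ω₄e^{iθ₄}.
Eliminating the other unknown: ω₄ = r₂ω₂ sin(θ₂−θ₃) / [r₄ sin(θ₄−θ₃)].
Numerator sine = +0.96638; denominator sine = +0.96593.
Result = 0.1827·1.676·(+0.96638) / (0.3931·(+0.96593)) = +0.77909 rad/s; magnitude 0.77909 rad/s.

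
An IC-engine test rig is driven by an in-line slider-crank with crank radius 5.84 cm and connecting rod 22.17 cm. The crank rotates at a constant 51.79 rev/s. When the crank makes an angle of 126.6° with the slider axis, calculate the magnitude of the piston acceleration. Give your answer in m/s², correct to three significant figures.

ω = 2π·51.8 = 325.4 rad/s
x(θ) = r cosθ + √(L² − r² sin²θ); with ω constant, a = ω²·d²x/dθ².
d²x/dθ² = −r cosθ − r²(cos2θ)/√u − r⁴ sin²2θ/(4u^{3/2}),  u = L² − r² sin²θ = 0.0469527 m².
Substituting r = 0.0584 m, L = 0.2217 m, θ = 126.6°: d²x/dθ² = +0.039107 m.
a = ω²·d²x/dθ² = (325.4)²·(+0.039107) = +4141 m/s²;  |a| = 4141 m/s².

4140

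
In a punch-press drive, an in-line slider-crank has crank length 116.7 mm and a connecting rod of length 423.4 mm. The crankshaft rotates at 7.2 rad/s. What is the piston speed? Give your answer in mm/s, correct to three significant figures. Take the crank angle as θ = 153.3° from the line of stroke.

284

ω = 7.2 rad/s
For an in-line slider-crank, x = r cosθ + √(L² − r² sin²θ), so v = −rω sinθ·[1 + r cosθ/√(L² − r² sin²θ)].
With r = 0.1167 m, L = 0.4234 m, θ = 153.3°: √(L² − r² sin²θ) = 0.42014 m.
v = −0.1167·7.2·0.44932·[1 + 0.1167·-0.89337/0.42014] = -0.28385 m/s.
|v| = 0.28385 m/s = 283.85 mm/s.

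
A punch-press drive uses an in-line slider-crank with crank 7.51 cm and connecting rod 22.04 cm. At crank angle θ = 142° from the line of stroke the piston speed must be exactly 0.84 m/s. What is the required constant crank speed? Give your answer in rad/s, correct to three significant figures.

For an in-line slider-crank, |v_piston| = rω|sinθ|·[1 + r cosθ/√(L² − r² sin²θ)].
With r = 0.0751 m, L = 0.2204 m, θ = 142°: the bracketed kinematic factor |dx/dθ| = 0.033539 m.
ω = v/|dx/dθ| = 0.84/0.033539 = 25.046 rad/s.

25.0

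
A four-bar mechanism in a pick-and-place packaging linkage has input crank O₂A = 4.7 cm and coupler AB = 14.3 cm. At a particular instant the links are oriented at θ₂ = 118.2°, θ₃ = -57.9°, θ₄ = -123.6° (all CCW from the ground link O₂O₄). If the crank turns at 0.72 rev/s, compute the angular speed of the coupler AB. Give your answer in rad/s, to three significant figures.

ω₂ = 4.524 rad/s (from 0.72 rev/s).
Differentiating the loop-closure r₂e^{iθ₂}+r₃e^{iθ₃}=r₁+r₄e^{iθ₄} gives r₂ω₂e^{iθ₂}+r₃ω₃e^{iθ₃}=r₄ω₄e^{iθ₄}.
Eliminating the other unknown: ω₃ = r₂ω₂ sin(θ₄−θ₂) / [r₃ sin(θ₃−θ₄)].
Numerator sine = +0.88130; denominator sine = +0.91140.
Result = 0.047·4.524·(+0.88130) / (0.143·(+0.91140)) = +1.4378 rad/s; magnitude 1.4378 rad/s.

1.44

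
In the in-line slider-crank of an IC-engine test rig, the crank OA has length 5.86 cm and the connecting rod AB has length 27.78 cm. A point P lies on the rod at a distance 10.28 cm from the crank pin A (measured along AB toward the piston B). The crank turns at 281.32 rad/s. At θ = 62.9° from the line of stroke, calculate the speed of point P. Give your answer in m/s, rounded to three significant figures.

15.9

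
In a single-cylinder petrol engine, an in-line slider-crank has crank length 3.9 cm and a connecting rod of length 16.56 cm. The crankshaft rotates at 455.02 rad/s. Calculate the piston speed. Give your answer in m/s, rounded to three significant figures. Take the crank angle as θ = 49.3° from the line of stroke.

15.6

ω = 455 rad/s
For an in-line slider-crank, x = r cosθ + √(L² − r² sin²θ), so v = −rω sinθ·[1 + r cosθ/√(L² − r² sin²θ)].
With r = 0.039 m, L = 0.1656 m, θ = 49.3°: √(L² − r² sin²θ) = 0.16294 m.
v = −0.039·455·0.75813·[1 + 0.039·0.65210/0.16294] = -15.554 m/s.
|v| = 15.554 m/s.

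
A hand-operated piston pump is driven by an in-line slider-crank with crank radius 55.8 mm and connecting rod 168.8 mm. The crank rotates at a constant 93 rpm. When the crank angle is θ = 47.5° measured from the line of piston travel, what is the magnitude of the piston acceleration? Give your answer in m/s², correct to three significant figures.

ω = 2π·93/60 = 9.739 rad/s
x(θ) = r cosθ + √(L² − r² sin²θ); with ω constant, a = ω²·d²x/dθ².
d²x/dθ² = −r cosθ − r²(cos2θ)/√u − r⁴ sin²2θ/(4u^{3/2}),  u = L² − r² sin²θ = 0.0268009 m².
Substituting r = 0.0558 m, L = 0.1688 m, θ = 47.5°: d²x/dθ² = -0.036588 m.
a = ω²·d²x/dθ² = (9.739)²·(-0.036588) = -3.4703 m/s²;  |a| = 3.4703 m/s².

3.47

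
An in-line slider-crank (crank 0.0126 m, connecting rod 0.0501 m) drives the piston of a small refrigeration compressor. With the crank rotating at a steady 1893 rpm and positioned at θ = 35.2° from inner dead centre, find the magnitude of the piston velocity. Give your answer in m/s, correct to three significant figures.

ω = 2π·1893/60 = 198.2 rad/s
For an in-line slider-crank, x = r cosθ + √(L² − r² sin²θ), so v = −rω sinθ·[1 + r cosθ/√(L² − r² sin²θ)].
With r = 0.0126 m, L = 0.0501 m, θ = 35.2°: √(L² − r² sin²θ) = 0.049571 m.
v = −0.0126·198.2·0.57643·[1 + 0.0126·0.81714/0.049571] = -1.7388 m/s.
|v| = 1.7388 m/s.

1.74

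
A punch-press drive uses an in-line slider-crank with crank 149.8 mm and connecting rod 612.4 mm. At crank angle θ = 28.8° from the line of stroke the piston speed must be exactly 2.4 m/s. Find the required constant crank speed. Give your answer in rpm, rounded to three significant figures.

For an in-line slider-crank, |v_piston| = rω|sinθ|·[1 + r cosθ/√(L² − r² sin²θ)].
With r = 0.1498 m, L = 0.6124 m, θ = 28.8°: the bracketed kinematic factor |dx/dθ| = 0.087745 m.
ω = v/|dx/dθ| = 2.4/0.087745 = 27.352 rad/s.
N = 60ω/(2π) = 261.19 rpm.

261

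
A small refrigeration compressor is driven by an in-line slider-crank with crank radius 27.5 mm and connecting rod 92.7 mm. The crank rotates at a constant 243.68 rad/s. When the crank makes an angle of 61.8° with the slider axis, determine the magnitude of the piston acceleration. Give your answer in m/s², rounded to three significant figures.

502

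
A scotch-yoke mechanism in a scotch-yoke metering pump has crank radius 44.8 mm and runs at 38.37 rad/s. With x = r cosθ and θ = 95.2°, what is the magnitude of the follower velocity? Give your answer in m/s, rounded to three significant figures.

ω = 38.37 rad/s
x = r cosθ ⇒ ẋ = −rω sinθ.
|v| = rω|sinθ| = 0.0448·38.37·|sin 95.2°| = 1.7119 m/s.

1.71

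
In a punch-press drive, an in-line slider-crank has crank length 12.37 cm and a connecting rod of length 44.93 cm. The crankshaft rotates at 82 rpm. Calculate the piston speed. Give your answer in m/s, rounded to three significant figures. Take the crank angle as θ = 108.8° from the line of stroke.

ω = 2π·82/60 = 8.587 rad/s
For an in-line slider-crank, x = r cosθ + √(L² − r² sin²θ), so v = −rω sinθ·[1 + r cosθ/√(L² − r² sin²θ)].
With r = 0.1237 m, L = 0.4493 m, θ = 108.8°: √(L² − r² sin²θ) = 0.43377 m.
v = −0.1237·8.587·0.94665·[1 + 0.1237·-0.32227/0.43377] = -0.91313 m/s.
|v| = 0.91313 m/s.

0.913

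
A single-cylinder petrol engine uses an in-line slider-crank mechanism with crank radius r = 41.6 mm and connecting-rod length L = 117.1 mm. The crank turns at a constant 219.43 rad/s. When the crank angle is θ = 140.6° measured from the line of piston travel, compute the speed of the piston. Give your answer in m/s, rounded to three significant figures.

ω = 219.4 rad/s
For an in-line slider-crank, x = r cosθ + √(L² − r² sin²θ), so v = −rω sinθ·[1 + r cosθ/√(L² − r² sin²θ)].
With r = 0.0416 m, L = 0.1171 m, θ = 140.6°: √(L² − r² sin²θ) = 0.11408 m.
v = −0.0416·219.4·0.63473·[1 + 0.0416·-0.77273/0.11408] = -4.1614 m/s.
|v| = 4.1614 m/s.

4.16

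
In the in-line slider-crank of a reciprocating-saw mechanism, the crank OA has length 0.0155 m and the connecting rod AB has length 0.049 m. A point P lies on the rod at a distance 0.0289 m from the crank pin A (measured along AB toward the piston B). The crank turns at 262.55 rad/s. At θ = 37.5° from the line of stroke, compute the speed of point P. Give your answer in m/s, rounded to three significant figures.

3.14

ω = 262.6 rad/s.  Crank-pin speed |V_A| = rω = 4.0695 m/s, perpendicular to OA.
Rod angle: sinφ = −(r/L) sinθ ⇒ φ = -11.103°; ω_rod = −rω cosθ/√(L²−r²sin²θ) = -67.146 rad/s.
V_P = V_A + ω_rod × AP, with AP = 0.0289 m along the rod.
Components: V_Px = −rω sinθ − a·ω_rod·sinφ = -2.8511 m/s;  V_Py = rω cosθ + a·ω_rod·cosφ = +1.3244 m/s.
|V_P| = √(V_Px² + V_Py²) = 3.1436 m/s.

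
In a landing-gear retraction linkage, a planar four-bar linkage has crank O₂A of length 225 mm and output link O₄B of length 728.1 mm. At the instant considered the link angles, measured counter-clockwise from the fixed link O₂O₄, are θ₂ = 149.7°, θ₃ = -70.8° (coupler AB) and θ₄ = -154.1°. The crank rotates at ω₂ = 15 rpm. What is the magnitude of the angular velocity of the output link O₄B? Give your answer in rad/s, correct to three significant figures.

ω₂ = 1.571 rad/s (from 15 rpm).
Differentiating the loop-closure r₂e^{iθ₂}+r₃e^{iθ₃}=r₁+r₄e^{iθ₄} gives r₂ω₂e^{iθ₂}+r₃ω₃e^{iθ₃}=r₄ω₄e^{iθ₄}.
Eliminating the other unknown: ω₄ = r₂ω₂ sin(θ₂−θ₃) / [r₄ sin(θ₄−θ₃)].
Numerator sine = -0.64945; denominator sine = -0.99317.
Result = 0.225·1.571·(-0.64945) / (0.7281·(-0.99317)) = +0.31742 rad/s; magnitude 0.31742 rad/s.

0.317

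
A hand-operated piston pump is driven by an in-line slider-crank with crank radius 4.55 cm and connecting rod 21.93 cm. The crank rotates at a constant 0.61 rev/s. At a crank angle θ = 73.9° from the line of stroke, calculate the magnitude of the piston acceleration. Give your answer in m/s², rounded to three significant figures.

0.0661

ω = 2π·0.61 = 3.833 rad/s
x(θ) = r cosθ + √(L² − r² sin²θ); with ω constant, a = ω²·d²x/dθ².
d²x/dθ² = −r cosθ − r²(cos2θ)/√u − r⁴ sin²2θ/(4u^{3/2}),  u = L² − r² sin²θ = 0.0461814 m².
Substituting r = 0.0455 m, L = 0.2193 m, θ = 73.9°: d²x/dθ² = -0.0044966 m.
a = ω²·d²x/dθ² = (3.833)²·(-0.0044966) = -0.066054 m/s²;  |a| = 0.066054 m/s².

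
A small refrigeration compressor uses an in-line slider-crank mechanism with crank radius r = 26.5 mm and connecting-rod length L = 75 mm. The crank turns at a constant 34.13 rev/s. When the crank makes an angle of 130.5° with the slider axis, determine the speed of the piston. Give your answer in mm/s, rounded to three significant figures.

ω = 2π·34.1 = 214.4 rad/s
For an in-line slider-crank, x = r cosθ + √(L² − r² sin²θ), so v = −rω sinθ·[1 + r cosθ/√(L² − r² sin²θ)].
With r = 0.0265 m, L = 0.075 m, θ = 130.5°: √(L² − r² sin²θ) = 0.072242 m.
v = −0.0265·214.4·0.76041·[1 + 0.0265·-0.64945/0.072242] = -3.2918 m/s.
|v| = 3.2918 m/s = 3291.8 mm/s.

3290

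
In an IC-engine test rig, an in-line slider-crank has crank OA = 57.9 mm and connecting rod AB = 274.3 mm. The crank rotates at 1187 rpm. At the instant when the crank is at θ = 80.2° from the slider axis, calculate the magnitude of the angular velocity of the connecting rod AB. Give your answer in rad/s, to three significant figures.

4.57

ω = 124.3 rad/s (converted from 1187 rpm).
The rod makes angle φ with the slider axis where L sinφ = r sinθ; differentiating, L cosφ·φ̇ = r ω cosθ.
L cosφ = √(L² − r² sin²θ) = 0.2683 m.
|ω_rod| = r ω |cosθ| / √(L² − r² sin²θ) = 0.0579·124.3·0.17021/0.2683 = 4.5658 rad/s.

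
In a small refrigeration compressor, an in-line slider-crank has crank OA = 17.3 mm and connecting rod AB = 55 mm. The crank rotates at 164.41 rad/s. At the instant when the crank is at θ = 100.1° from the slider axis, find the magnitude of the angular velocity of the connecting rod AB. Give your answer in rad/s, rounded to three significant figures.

ω = 164.4 rad/s
The rod makes angle φ with the slider axis where L sinφ = r sinθ; differentiating, L cosφ·φ̇ = r ω cosθ.
L cosφ = √(L² − r² sin²θ) = 0.052296 m.
|ω_rod| = r ω |cosθ| / √(L² − r² sin²θ) = 0.0173·164.4·0.17537/0.052296 = 9.5378 rad/s.

9.54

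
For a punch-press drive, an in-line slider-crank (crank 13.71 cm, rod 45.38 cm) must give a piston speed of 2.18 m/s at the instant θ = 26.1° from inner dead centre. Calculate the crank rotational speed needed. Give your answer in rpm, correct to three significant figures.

271

For an in-line slider-crank, |v_piston| = rω|sinθ|·[1 + r cosθ/√(L² − r² sin²θ)].
With r = 0.1371 m, L = 0.4538 m, θ = 26.1°: the bracketed kinematic factor |dx/dθ| = 0.076826 m.
ω = v/|dx/dθ| = 2.18/0.076826 = 28.376 rad/s.
N = 60ω/(2π) = 270.97 rpm.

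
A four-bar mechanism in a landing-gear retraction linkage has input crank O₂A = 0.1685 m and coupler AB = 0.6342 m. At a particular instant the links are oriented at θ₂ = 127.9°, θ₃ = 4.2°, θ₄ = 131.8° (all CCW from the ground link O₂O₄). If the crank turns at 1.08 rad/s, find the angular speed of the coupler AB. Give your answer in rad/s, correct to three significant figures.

ω₂ = 1.08 rad/s
Differentiating the loop-closure r₂e^{iθ₂}+r₃e^{iθ₃}=r₁+r₄e^{iθ₄} gives r₂ω₂e^{iθ₂}+r₃ω₃e^{iθ₃}=r₄ω₄e^{iθ₄}.
Eliminating the other unknown: ω₃ = r₂ω₂ sin(θ₄−θ₂) / [r₃ sin(θ₃−θ₄)].
Numerator sine = +0.06802; denominator sine = -0.79229.
Result = 0.1685·1.08·(+0.06802) / (0.6342·(-0.79229)) = -0.024633 rad/s; magnitude 0.024633 rad/s.

0.0246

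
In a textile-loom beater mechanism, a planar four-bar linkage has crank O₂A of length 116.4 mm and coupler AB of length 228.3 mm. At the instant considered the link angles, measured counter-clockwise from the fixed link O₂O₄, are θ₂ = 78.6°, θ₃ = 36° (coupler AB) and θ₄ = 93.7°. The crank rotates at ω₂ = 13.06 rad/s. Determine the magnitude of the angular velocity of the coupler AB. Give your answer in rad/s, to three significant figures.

ω₂ = 13.06 rad/s
Differentiating the loop-closure r₂e^{iθ₂}+r₃e^{iθ₃}=r₁+r₄e^{iθ₄} gives r₂ω₂e^{iθ₂}+r₃ω₃e^{iθ₃}=r₄ω₄e^{iθ₄}.
Eliminating the other unknown: ω₃ = r₂ω₂ sin(θ₄−θ₂) / [r₃ sin(θ₃−θ₄)].
Numerator sine = +0.26050; denominator sine = -0.84526.
Result = 0.1164·13.06·(+0.26050) / (0.2283·(-0.84526)) = -2.0522 rad/s; magnitude 2.0522 rad/s.

2.05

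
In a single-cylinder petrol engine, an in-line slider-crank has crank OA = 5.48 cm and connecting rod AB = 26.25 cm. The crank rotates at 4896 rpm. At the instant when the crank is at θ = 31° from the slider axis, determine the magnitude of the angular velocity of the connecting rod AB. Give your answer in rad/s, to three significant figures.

92.3

ω = 512.7 rad/s (converted from 4896 rpm).
The rod makes angle φ with the slider axis where L sinφ = r sinθ; differentiating, L cosφ·φ̇ = r ω cosθ.
L cosφ = √(L² − r² sin²θ) = 0.26098 m.
|ω_rod| = r ω |cosθ| / √(L² − r² sin²θ) = 0.0548·512.7·0.85717/0.26098 = 92.281 rad/s.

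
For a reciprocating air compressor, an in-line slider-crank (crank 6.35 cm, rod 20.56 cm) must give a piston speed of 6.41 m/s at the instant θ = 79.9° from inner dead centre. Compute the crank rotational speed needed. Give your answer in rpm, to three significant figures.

For an in-line slider-crank, |v_piston| = rω|sinθ|·[1 + r cosθ/√(L² − r² sin²θ)].
With r = 0.0635 m, L = 0.2056 m, θ = 79.9°: the bracketed kinematic factor |dx/dθ| = 0.06607 m.
ω = v/|dx/dθ| = 6.41/0.06607 = 97.018 rad/s.
N = 60ω/(2π) = 926.45 rpm.

926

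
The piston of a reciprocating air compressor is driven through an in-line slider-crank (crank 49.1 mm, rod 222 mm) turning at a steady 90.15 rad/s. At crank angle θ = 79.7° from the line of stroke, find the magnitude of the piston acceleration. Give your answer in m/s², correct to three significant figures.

13.1

ω = 90.15 rad/s
x(θ) = r cosθ + √(L² − r² sin²θ); with ω constant, a = ω²·d²x/dθ².
d²x/dθ² = −r cosθ − r²(cos2θ)/√u − r⁴ sin²2θ/(4u^{3/2}),  u = L² − r² sin²θ = 0.0469503 m².
Substituting r = 0.0491 m, L = 0.222 m, θ = 79.7°: d²x/dθ² = +0.0016178 m.
a = ω²·d²x/dθ² = (90.15)²·(+0.0016178) = +13.148 m/s²;  |a| = 13.148 m/s².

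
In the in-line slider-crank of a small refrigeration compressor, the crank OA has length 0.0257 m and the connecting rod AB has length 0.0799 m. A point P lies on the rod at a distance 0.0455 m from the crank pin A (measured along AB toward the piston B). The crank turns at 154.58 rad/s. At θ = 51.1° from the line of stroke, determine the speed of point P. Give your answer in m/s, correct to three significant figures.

ω = 154.6 rad/s.  Crank-pin speed |V_A| = rω = 3.9727 m/s, perpendicular to OA.
Rod angle: sinφ = −(r/L) sinθ ⇒ φ = -14.497°; ω_rod = −rω cosθ/√(L²−r²sin²θ) = -32.25 rad/s.
V_P = V_A + ω_rod × AP, with AP = 0.0455 m along the rod.
Components: V_Px = −rω sinθ − a·ω_rod·sinφ = -3.459 m/s;  V_Py = rω cosθ + a·ω_rod·cosφ = +1.0741 m/s.
|V_P| = √(V_Px² + V_Py²) = 3.622 m/s.

3.62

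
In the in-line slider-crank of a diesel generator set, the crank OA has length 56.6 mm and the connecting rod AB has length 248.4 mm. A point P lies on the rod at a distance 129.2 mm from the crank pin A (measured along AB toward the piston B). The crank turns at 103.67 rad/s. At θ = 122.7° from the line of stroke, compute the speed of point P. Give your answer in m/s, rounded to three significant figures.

ω = 103.7 rad/s.  Crank-pin speed |V_A| = rω = 5.8677 m/s, perpendicular to OA.
Rod angle: sinφ = −(r/L) sinθ ⇒ φ = -11.055°; ω_rod = −rω cosθ/√(L²−r²sin²θ) = +13.003 rad/s.
V_P = V_A + ω_rod × AP, with AP = 0.1292 m along the rod.
Components: V_Px = −rω sinθ − a·ω_rod·sinφ = -4.6156 m/s;  V_Py = rω cosθ + a·ω_rod·cosφ = -1.5212 m/s.
|V_P| = √(V_Px² + V_Py²) = 4.8598 m/s.

4.86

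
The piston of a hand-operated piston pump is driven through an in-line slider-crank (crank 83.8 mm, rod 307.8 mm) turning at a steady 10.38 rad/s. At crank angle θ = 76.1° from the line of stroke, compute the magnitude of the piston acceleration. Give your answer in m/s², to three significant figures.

ω = 10.38 rad/s
x(θ) = r cosθ + √(L² − r² sin²θ); with ω constant, a = ω²·d²x/dθ².
d²x/dθ² = −r cosθ − r²(cos2θ)/√u − r⁴ sin²2θ/(4u^{3/2}),  u = L² − r² sin²θ = 0.0881237 m².
Substituting r = 0.0838 m, L = 0.3078 m, θ = 76.1°: d²x/dθ² = +0.00069205 m.
a = ω²·d²x/dθ² = (10.38)²·(+0.00069205) = +0.074564 m/s²;  |a| = 0.074564 m/s².

0.0746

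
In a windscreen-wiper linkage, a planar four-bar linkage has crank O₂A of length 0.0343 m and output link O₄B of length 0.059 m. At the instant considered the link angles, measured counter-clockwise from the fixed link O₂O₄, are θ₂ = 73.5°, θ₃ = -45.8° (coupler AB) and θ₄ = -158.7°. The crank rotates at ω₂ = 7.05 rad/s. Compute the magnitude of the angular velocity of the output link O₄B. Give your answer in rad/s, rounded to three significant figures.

3.88

ω₂ = 7.05 rad/s
Differentiating the loop-closure r₂e^{iθ₂}+r₃e^{iθ₃}=r₁+r₄e^{iθ₄} gives r₂ω₂e^{iθ₂}+r₃ω₃e^{iθ₃}=r₄ω₄e^{iθ₄}.
Eliminating the other unknown: ω₄ = r₂ω₂ sin(θ₂−θ₃) / [r₄ sin(θ₄−θ₃)].
Numerator sine = +0.87207; denominator sine = -0.92119.
Result = 0.0343·7.05·(+0.87207) / (0.059·(-0.92119)) = -3.88 rad/s; magnitude 3.88 rad/s.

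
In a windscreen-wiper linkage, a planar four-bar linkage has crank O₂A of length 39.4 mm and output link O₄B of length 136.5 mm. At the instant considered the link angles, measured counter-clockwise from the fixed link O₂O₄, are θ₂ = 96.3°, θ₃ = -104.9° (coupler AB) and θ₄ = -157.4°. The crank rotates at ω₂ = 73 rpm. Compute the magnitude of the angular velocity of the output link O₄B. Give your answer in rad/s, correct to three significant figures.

1.01

ω₂ = 7.645 rad/s (from 73 rpm).
Differentiating the loop-closure r₂e^{iθ₂}+r₃e^{iθ₃}=r₁+r₄e^{iθ₄} gives r₂ω₂e^{iθ₂}+r₃ω₃e^{iθ₃}=r₄ω₄e^{iθ₄}.
Eliminating the other unknown: ω₄ = r₂ω₂ sin(θ₂−θ₃) / [r₄ sin(θ₄−θ₃)].
Numerator sine = -0.36162; denominator sine = -0.79335.
Result = 0.0394·7.645·(-0.36162) / (0.1365·(-0.79335)) = +1.0058 rad/s; magnitude 1.0058 rad/s.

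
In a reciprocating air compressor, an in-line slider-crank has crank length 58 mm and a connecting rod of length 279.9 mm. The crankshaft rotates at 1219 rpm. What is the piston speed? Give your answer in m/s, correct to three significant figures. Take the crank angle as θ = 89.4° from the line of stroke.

7.42

ω = 2π·1219/60 = 127.7 rad/s
For an in-line slider-crank, x = r cosθ + √(L² − r² sin²θ), so v = −rω sinθ·[1 + r cosθ/√(L² − r² sin²θ)].
With r = 0.058 m, L = 0.2799 m, θ = 89.4°: √(L² − r² sin²θ) = 0.27383 m.
v = −0.058·127.7·0.99995·[1 + 0.058·0.01047/0.27383] = -7.4199 m/s.
|v| = 7.4199 m/s.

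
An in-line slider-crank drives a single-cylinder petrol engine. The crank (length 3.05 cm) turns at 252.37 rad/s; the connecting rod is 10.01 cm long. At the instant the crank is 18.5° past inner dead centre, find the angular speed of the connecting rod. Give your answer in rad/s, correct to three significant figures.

73.3

ω = 252.4 rad/s
The rod makes angle φ with the slider axis where L sinφ = r sinθ; differentiating, L cosφ·φ̇ = r ω cosθ.
L cosφ = √(L² − r² sin²θ) = 0.099631 m.
|ω_rod| = r ω |cosθ| / √(L² − r² sin²θ) = 0.0305·252.4·0.94832/0.099631 = 73.265 rad/s.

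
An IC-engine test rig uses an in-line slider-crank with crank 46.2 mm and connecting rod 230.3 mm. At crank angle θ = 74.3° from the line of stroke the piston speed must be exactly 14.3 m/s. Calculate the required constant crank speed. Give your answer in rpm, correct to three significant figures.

2910

For an in-line slider-crank, |v_piston| = rω|sinθ|·[1 + r cosθ/√(L² − r² sin²θ)].
With r = 0.0462 m, L = 0.2303 m, θ = 74.3°: the bracketed kinematic factor |dx/dθ| = 0.046937 m.
ω = v/|dx/dθ| = 14.3/0.046937 = 304.66 rad/s.
N = 60ω/(2π) = 2909.3 rpm.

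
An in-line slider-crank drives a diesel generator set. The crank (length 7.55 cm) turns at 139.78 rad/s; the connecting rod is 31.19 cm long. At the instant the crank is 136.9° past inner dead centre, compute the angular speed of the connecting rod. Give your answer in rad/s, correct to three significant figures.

25.1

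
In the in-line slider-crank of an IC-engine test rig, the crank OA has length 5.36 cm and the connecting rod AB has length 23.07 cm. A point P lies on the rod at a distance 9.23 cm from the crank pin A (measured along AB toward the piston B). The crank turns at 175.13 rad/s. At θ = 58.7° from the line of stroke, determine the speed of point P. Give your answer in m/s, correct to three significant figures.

8.91

ω = 175.1 rad/s.  Crank-pin speed |V_A| = rω = 9.387 m/s, perpendicular to OA.
Rod angle: sinφ = −(r/L) sinθ ⇒ φ = -11.451°; ω_rod = −rω cosθ/√(L²−r²sin²θ) = -21.568 rad/s.
V_P = V_A + ω_rod × AP, with AP = 0.0923 m along the rod.
Components: V_Px = −rω sinθ − a·ω_rod·sinφ = -8.416 m/s;  V_Py = rω cosθ + a·ω_rod·cosφ = +2.9256 m/s.
|V_P| = √(V_Px² + V_Py²) = 8.91 m/s.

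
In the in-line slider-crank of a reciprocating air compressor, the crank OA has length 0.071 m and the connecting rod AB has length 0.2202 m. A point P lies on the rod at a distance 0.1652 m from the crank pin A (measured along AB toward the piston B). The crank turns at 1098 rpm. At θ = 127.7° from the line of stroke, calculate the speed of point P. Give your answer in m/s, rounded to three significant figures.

ω = 115 rad/s.  Crank-pin speed |V_A| = rω = 8.1637 m/s, perpendicular to OA.
Rod angle: sinφ = −(r/L) sinθ ⇒ φ = -14.781°; ω_rod = −rω cosθ/√(L²−r²sin²θ) = +23.448 rad/s.
V_P = V_A + ω_rod × AP, with AP = 0.1652 m along the rod.
Components: V_Px = −rω sinθ − a·ω_rod·sinφ = -5.4711 m/s;  V_Py = rω cosθ + a·ω_rod·cosφ = -1.247 m/s.
|V_P| = √(V_Px² + V_Py²) = 5.6114 m/s.

5.61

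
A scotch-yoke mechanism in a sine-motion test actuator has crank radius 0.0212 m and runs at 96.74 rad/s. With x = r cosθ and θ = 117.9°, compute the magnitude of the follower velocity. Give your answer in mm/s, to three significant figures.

1810

ω = 96.74 rad/s
x = r cosθ ⇒ ẋ = −rω sinθ.
|v| = rω|sinθ| = 0.0212·96.74·|sin 117.9°| = 1.8125 m/s = 1812.5 mm/s.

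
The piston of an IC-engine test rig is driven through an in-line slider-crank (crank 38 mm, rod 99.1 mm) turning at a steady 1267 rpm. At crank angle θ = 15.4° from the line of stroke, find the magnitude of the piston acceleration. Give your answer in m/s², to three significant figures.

ω = 2π·1267/60 = 132.7 rad/s
x(θ) = r cosθ + √(L² − r² sin²θ); with ω constant, a = ω²·d²x/dθ².
d²x/dθ² = −r cosθ − r²(cos2θ)/√u − r⁴ sin²2θ/(4u^{3/2}),  u = L² − r² sin²θ = 0.00971898 m².
Substituting r = 0.038 m, L = 0.0991 m, θ = 15.4°: d²x/dθ² = -0.04936 m.
a = ω²·d²x/dθ² = (132.7)²·(-0.04936) = -868.93 m/s²;  |a| = 868.93 m/s².

869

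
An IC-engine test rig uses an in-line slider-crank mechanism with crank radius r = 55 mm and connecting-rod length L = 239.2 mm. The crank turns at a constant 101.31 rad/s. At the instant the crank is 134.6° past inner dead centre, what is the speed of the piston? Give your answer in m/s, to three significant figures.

3.32

ω = 101.3 rad/s
For an in-line slider-crank, x = r cosθ + √(L² − r² sin²θ), so v = −rω sinθ·[1 + r cosθ/√(L² − r² sin²θ)].
With r = 0.055 m, L = 0.2392 m, θ = 134.6°: √(L² − r² sin²θ) = 0.23597 m.
v = −0.055·101.3·0.71203·[1 + 0.055·-0.70215/0.23597] = -3.3181 m/s.
|v| = 3.3181 m/s.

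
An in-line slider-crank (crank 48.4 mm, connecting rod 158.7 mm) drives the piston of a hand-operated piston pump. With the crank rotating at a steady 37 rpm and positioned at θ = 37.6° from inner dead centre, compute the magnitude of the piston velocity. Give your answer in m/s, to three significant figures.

0.143

ω = 2π·37/60 = 3.875 rad/s
For an in-line slider-crank, x = r cosθ + √(L² − r² sin²θ), so v = −rω sinθ·[1 + r cosθ/√(L² − r² sin²θ)].
With r = 0.0484 m, L = 0.1587 m, θ = 37.6°: √(L² − r² sin²θ) = 0.15593 m.
v = −0.0484·3.875·0.61015·[1 + 0.0484·0.79229/0.15593] = -0.14256 m/s.
|v| = 0.14256 m/s.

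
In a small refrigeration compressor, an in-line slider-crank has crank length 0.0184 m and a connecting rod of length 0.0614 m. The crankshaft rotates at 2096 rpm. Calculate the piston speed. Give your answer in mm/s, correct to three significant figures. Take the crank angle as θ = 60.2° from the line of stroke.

4050

ω = 2π·2096/60 = 219.5 rad/s
For an in-line slider-crank, x = r cosθ + √(L² − r² sin²θ), so v = −rω sinθ·[1 + r cosθ/√(L² − r² sin²θ)].
With r = 0.0184 m, L = 0.0614 m, θ = 60.2°: √(L² − r² sin²θ) = 0.059288 m.
v = −0.0184·219.5·0.86777·[1 + 0.0184·0.49697/0.059288] = -4.0452 m/s.
|v| = 4.0452 m/s = 4045.2 mm/s.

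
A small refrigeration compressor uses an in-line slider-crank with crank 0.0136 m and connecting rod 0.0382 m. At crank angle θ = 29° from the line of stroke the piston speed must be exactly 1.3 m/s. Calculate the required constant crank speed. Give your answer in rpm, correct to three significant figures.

For an in-line slider-crank, |v_piston| = rω|sinθ|·[1 + r cosθ/√(L² − r² sin²θ)].
With r = 0.0136 m, L = 0.0382 m, θ = 29°: the bracketed kinematic factor |dx/dθ| = 0.0086778 m.
ω = v/|dx/dθ| = 1.3/0.0086778 = 149.81 rad/s.
N = 60ω/(2π) = 1430.6 rpm.

1430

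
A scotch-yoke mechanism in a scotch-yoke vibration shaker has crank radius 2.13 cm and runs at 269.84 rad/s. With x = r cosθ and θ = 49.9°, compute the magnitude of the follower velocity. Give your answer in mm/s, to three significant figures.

ω = 269.8 rad/s
x = r cosθ ⇒ ẋ = −rω sinθ.
|v| = rω|sinθ| = 0.0213·269.8·|sin 49.9°| = 4.3965 m/s = 4396.5 mm/s.

4400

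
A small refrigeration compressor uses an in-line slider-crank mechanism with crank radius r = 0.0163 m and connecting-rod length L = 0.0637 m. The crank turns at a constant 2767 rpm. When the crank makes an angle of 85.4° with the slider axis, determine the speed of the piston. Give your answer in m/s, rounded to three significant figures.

4.81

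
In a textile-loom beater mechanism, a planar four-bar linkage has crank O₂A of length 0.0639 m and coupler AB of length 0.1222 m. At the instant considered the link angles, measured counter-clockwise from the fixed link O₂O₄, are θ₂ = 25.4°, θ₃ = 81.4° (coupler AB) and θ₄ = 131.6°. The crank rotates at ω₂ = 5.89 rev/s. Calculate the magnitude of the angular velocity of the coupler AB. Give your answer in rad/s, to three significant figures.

24.2

ω₂ = 37.01 rad/s (from 5.89 rev/s).
Differentiating the loop-closure r₂e^{iθ₂}+r₃e^{iθ₃}=r₁+r₄e^{iθ₄} gives r₂ω₂e^{iθ₂}+r₃ω₃e^{iθ₃}=r₄ω₄e^{iθ₄}.
Eliminating the other unknown: ω₃ = r₂ω₂ sin(θ₄−θ₂) / [r₃ sin(θ₃−θ₄)].
Numerator sine = +0.96029; denominator sine = -0.76828.
Result = 0.0639·37.01·(+0.96029) / (0.1222·(-0.76828)) = -24.188 rad/s; magnitude 24.188 rad/s.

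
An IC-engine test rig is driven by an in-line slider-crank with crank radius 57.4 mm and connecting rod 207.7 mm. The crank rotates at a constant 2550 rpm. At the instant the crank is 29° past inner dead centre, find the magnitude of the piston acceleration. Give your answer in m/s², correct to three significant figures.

ω = 2π·2550/60 = 267 rad/s
x(θ) = r cosθ + √(L² − r² sin²θ); with ω constant, a = ω²·d²x/dθ².
d²x/dθ² = −r cosθ − r²(cos2θ)/√u − r⁴ sin²2θ/(4u^{3/2}),  u = L² − r² sin²θ = 0.0423649 m².
Substituting r = 0.0574 m, L = 0.2077 m, θ = 29°: d²x/dθ² = -0.05891 m.
a = ω²·d²x/dθ² = (267)²·(-0.05891) = -4200.7 m/s²;  |a| = 4200.7 m/s².

4200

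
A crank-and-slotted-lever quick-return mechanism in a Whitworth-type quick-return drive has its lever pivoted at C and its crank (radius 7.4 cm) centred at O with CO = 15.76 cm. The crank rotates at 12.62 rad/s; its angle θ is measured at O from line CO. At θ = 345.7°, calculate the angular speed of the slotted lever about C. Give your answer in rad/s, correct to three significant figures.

ω = 12.62 rad/s
Crank pin A relative to C: A = (d + r cosθ, r sinθ); lever angle φ = atan2(r sinθ, d + r cosθ).
Differentiating tanφ: φ̇ = rω(d cosθ + r)/(d² + r² + 2dr cosθ).
d² + r² + 2dr cosθ = |CA|² = 0.0529159 m²;  d cosθ + r = +0.22672 m.
|ω_lever| = |0.074·12.62·+0.22672| / 0.0529159 = 4.0012 rad/s.

4.00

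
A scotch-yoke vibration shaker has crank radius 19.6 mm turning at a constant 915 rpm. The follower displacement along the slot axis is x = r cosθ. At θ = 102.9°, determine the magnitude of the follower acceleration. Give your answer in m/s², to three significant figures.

40.2

ω = 95.82 rad/s (from 915 rpm).
x = r cosθ ⇒ ẍ = −rω² cosθ (ω constant).
|a| = rω²|cosθ| = 0.0196·(95.82)²·|cos 102.9°| = 40.174 m/s².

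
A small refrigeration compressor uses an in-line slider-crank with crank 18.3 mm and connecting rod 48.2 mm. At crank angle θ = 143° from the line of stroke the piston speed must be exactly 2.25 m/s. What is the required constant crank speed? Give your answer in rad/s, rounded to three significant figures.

297

For an in-line slider-crank, |v_piston| = rω|sinθ|·[1 + r cosθ/√(L² − r² sin²θ)].
With r = 0.0183 m, L = 0.0482 m, θ = 143°: the bracketed kinematic factor |dx/dθ| = 0.0075831 m.
ω = v/|dx/dθ| = 2.25/0.0075831 = 296.71 rad/s.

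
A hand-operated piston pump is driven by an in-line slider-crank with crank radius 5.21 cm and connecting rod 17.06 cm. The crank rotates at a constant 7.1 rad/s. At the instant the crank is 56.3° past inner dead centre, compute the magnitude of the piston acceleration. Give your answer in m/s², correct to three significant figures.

ω = 7.1 rad/s
x(θ) = r cosθ + √(L² − r² sin²θ); with ω constant, a = ω²·d²x/dθ².
d²x/dθ² = −r cosθ − r²(cos2θ)/√u − r⁴ sin²2θ/(4u^{3/2}),  u = L² − r² sin²θ = 0.0272256 m².
Substituting r = 0.0521 m, L = 0.1706 m, θ = 56.3°: d²x/dθ² = -0.022935 m.
a = ω²·d²x/dθ² = (7.1)²·(-0.022935) = -1.1561 m/s²;  |a| = 1.1561 m/s².

1.16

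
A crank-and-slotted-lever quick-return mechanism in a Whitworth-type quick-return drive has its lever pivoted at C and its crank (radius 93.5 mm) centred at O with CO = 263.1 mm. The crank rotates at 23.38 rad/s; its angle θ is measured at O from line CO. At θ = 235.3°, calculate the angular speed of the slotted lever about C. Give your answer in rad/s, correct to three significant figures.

2.46

ω = 23.38 rad/s
Crank pin A relative to C: A = (d + r cosθ, r sinθ); lever angle φ = atan2(r sinθ, d + r cosθ).
Differentiating tanφ: φ̇ = rω(d cosθ + r)/(d² + r² + 2dr cosθ).
d² + r² + 2dr cosθ = |CA|² = 0.0499555 m²;  d cosθ + r = -0.056277 m.
|ω_lever| = |0.0935·23.38·-0.056277| / 0.0499555 = 2.4627 rad/s.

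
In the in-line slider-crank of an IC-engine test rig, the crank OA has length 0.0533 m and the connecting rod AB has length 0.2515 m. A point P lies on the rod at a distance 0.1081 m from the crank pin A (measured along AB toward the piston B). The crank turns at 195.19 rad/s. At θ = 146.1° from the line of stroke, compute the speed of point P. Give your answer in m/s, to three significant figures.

ω = 195.2 rad/s.  Crank-pin speed |V_A| = rω = 10.404 m/s, perpendicular to OA.
Rod angle: sinφ = −(r/L) sinθ ⇒ φ = -6.788°; ω_rod = −rω cosθ/√(L²−r²sin²θ) = +34.577 rad/s.
V_P = V_A + ω_rod × AP, with AP = 0.1081 m along the rod.
Components: V_Px = −rω sinθ − a·ω_rod·sinφ = -5.3608 m/s;  V_Py = rω cosθ + a·ω_rod·cosφ = -4.9236 m/s.
|V_P| = √(V_Px² + V_Py²) = 7.2787 m/s.

7.28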